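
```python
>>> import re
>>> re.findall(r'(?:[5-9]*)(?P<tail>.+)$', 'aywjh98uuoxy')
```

['aywjh98uuoxy']

The pattern matches zero or more of a character in [5-9] (non-capturing group); then one or more of any character (captured as 'tail'); then anchored at the end.
Scanning left to right: at [0:12] match 'aywjh98uuoxy', group 1 = 'aywjh98uuoxy'.
With a single group, `findall` returns only what that group captured — 1 item.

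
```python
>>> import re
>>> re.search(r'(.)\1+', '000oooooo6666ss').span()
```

(0, 3)

The backreference `\1` re-matches whatever the first group consumed, character for character.
`search` walks the string left to right and returns the first match it finds.
The match spans [0:3] → '000'.
Captured: group 1 = '0'.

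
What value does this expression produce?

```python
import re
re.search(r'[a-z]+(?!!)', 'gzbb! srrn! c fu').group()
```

`(?!…)`/`(?<!…)` only lets a position through if the neighbouring text does NOT match; no characters are consumed.
The match spans [0:3] → 'gzb'.

'gzb'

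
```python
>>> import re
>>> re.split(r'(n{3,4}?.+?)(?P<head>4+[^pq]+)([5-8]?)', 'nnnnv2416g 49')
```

Pattern: 3 to 4 of the literal 'n' (lazy), then one or more of any character (lazy) (captured); then one or more of the literal '4', then one or more of any character except [pq] (captured as 'head'); then optionally a character in [5-8] (captured).
The `?` after the quantifier makes it lazy — it takes as little as possible before letting the rest of the pattern try.
Matches to split on: at [0:13] → 'nnnnv2416g 49'.
Because the pattern has a capturing group, `split` also inserts each captured text between the pieces.

['', 'nnnnv2', '416g 49', '', '']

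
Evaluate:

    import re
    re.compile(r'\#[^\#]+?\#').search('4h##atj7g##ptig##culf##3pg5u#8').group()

Unlike `match`, `search` isn't anchored — it looks for the pattern anywhere in the string.
The match spans [3:10] → '#atj7g#'.

'#atj7g#'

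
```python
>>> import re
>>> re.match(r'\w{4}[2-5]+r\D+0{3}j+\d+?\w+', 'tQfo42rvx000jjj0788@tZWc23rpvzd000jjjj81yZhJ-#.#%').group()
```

Pattern: exactly 4 of a word character, then one or more of a character in [2-5], then a literal 'r'; then one or more of a non-digit, then exactly 3 of the literal '0'; then one or more of a literal 'j'; then one or more of a digit (lazy), then one or more of a word character.
`match` is anchored at position 0; if the pattern doesn't fit there, it returns None.
The match spans [0:19] → 'tQfo42rvx000jjj0788'.

'tQfo42rvx000jjj0788'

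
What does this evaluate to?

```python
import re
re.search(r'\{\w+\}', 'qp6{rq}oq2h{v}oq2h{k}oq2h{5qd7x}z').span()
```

The match spans [3:7] → '{rq}'.

(3, 7)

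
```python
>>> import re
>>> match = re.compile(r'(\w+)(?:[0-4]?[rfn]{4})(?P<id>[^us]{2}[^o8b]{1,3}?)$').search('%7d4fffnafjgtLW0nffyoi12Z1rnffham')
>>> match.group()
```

'7d4fffnafjgtLW0nffyoi12Z1rnffham'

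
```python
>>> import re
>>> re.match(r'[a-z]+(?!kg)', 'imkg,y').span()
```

(0, 4)

The negative lookahead/lookbehind blocks any match where the forbidden context is present.
`match` is anchored at position 0; if the pattern doesn't fit there, it returns None.
The match spans [0:4] → 'imkg'.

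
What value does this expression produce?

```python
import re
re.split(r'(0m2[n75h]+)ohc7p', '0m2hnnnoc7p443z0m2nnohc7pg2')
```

['0m2hnnnoc7p443z', '0m2nn', 'g2']

This matches the literal '0m2', then one or more of one of [n75h] (captured); then the literal 'oh', then the literal 'c7p'.
Matches to split on: at [15:25] → '0m2nnohc7p'.
Because the pattern has a capturing group, `split` also inserts each captured text between the pieces.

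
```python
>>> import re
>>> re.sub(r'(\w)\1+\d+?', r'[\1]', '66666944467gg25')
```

'[6][4]7[g]5'

A backreference is literal: `\1` must see the identical characters the first group matched.
The replacement refers to a captured group, so each match is rewritten using its own captured text.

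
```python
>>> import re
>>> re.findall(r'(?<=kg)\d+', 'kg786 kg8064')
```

Lookahead/lookbehind check context without consuming it, so the matched span excludes the asserted characters.
No capturing groups, so `findall` returns the 2 full match strings.

['786', '8064']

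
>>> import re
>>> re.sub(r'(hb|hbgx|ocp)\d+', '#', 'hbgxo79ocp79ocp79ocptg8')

'hbgxo79##ocptg8'

Every occurrence is swapped for '#'.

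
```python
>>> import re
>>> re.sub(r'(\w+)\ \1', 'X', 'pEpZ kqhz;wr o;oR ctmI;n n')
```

'pEpZ kqhz;wr o;oR ctmI;X'

The backreference `\1` re-matches whatever the first group consumed, character for character.
`sub` substitutes 'X' at each match site.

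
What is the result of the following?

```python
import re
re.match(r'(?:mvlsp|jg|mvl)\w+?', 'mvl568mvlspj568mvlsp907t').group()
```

'mvl5'

With `match`, the pattern is implicitly anchored at the beginning.
The match spans [0:4] → 'mvl5'.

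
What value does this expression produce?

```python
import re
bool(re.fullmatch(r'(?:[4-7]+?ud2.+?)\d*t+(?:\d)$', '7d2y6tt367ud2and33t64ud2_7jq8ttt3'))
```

False

`re.fullmatch` requires the pattern to consume the entire string.
Here the string isn't matched end-to-end, so the call returns None, and `bool(None)` is False.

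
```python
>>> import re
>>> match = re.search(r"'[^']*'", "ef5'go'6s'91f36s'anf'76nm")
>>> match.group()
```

"'go'"

`re.search` tries every starting position until one works.
The match spans [3:7] → "'go'".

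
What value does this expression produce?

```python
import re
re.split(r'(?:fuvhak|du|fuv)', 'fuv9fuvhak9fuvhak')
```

['', '9', '9', '']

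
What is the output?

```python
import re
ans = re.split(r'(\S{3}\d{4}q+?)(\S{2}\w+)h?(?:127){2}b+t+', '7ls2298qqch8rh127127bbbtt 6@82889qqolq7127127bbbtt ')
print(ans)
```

['', '7ls2298q', 'qch8rh', ' ', '6@82889q', 'qolq7', ' ']

A non-greedy quantifier consumes as few characters as it can — just enough that the remainder of the pattern still matches from where it stops; whatever follows it matches normally.
With a capturing group present, the delimiter's captured portion is kept in the result list.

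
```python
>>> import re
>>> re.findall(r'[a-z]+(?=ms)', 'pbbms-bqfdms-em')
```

['pbb', 'bqfd']

The `(?=…)`/`(?<=…)` assertion just peeks at neighbouring text; it doesn't advance the match position.
Matches: at [0:3] → 'pbb'; at [6:10] → 'bqfd'.
No capturing groups, so `findall` returns the 2 full match strings.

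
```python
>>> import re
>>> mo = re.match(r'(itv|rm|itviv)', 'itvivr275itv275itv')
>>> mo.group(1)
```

`|` is ordered: at each position the engine commits to the first alternative that works.
`re.match` only tries the pattern at the start of the string.
The match spans [0:3] → 'itv'.
Captured: group 1 = 'itv'.

'itv'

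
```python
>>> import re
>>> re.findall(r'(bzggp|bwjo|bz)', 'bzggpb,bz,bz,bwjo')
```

['bzggp', 'bz', 'bz', 'bwjo']

Alternation isn't longest-match — the leftmost alternative that fits at this position is chosen.
One capturing group, so `findall` returns just the captured substring from each match — 4 in all.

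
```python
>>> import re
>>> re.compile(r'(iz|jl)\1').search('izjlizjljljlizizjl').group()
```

'jljl'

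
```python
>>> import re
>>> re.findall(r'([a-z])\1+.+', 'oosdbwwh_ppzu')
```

['o']

`\1` is not a pattern — it's the concrete string captured by group 1, re-applied verbatim.
`findall` collects group 1 from the one match (1 total).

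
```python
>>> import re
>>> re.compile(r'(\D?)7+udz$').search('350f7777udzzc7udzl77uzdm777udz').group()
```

'm777udz'

This matches optionally a non-digit (captured); then one or more of a literal '7', then the literal 'udz'; then anchored at the end.
`re.search` tries every starting position until one works.
The match spans [23:30] → 'm777udz'.
Captured: group 1 = 'm'.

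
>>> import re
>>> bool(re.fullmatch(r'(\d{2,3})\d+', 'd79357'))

False

`re.fullmatch` is like wrapping the pattern in `^…$` (in single-line mode).
Here the pattern can't cover the whole string, so the call returns None, and `bool(None)` is False.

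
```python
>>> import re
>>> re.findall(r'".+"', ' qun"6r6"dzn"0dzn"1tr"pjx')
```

No capturing groups, so `findall` returns the 1 full match string.

['"6r6"dzn"0dzn"1tr"']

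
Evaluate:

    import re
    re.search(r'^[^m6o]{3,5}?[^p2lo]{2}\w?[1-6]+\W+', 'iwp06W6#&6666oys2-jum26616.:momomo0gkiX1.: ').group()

The match spans [0:9] → 'iwp06W6#&'.

'iwp06W6#&'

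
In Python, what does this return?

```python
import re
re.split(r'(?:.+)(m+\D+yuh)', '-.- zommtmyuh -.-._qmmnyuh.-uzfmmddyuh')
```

Because the pattern has a capturing group, `split` also inserts each captured text between the pieces.

['', 'mddyuh', '']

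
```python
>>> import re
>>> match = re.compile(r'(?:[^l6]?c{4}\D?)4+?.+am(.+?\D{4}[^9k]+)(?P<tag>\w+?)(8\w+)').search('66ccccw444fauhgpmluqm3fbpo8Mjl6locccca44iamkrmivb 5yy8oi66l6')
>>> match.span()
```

(2, 60)

The match spans [2:60] → 'ccccw444fauhgpmluqm3fbpo8Mjl6locccca44iamkrmivb 5yy8oi66l6'.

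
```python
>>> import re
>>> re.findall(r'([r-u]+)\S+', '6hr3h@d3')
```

The pattern matches one or more of a character in [r-u] (captured); then one or more of a non-whitespace character.
`findall` collects group 1 from the one match (1 total).

['r']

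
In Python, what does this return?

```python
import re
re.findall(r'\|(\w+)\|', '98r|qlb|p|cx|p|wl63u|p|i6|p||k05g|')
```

Scanning left to right: at [3:8] match '|qlb|', group 1 = 'qlb'; at [9:13] match '|cx|', group 1 = 'cx'; at [14:21] match '|wl63u|', group 1 = 'wl63u'; at [22:26] match '|i6|', group 1 = 'i6'; at [28:34] match '|k05g|', group 1 = 'k05g'.
With a single group, `findall` returns only what that group captured — 5 items.

['qlb', 'cx', 'wl63u', 'i6', 'k05g']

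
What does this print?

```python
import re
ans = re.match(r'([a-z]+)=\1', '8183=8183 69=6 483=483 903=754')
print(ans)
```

None

The backreference `\1` re-matches whatever the first group consumed, character for character.
`re.match` won't scan ahead — the pattern has to work from the very first character.
Here the string doesn't start with a match, so the call returns None.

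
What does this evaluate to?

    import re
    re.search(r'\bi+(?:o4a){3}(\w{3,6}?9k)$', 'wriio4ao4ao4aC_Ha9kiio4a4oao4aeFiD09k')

None

Here no position works, so the call returns None.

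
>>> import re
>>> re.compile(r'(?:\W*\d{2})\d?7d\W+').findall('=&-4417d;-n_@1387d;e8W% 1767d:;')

['=&-4417d;-', '@1387d;', '% 1767d:;']

The pattern matches zero or more of a non-word character, then exactly 2 of a digit (non-capturing group); then optionally a digit, then the literal '7d', then one or more of a non-word character.
Matches: at [0:10] → '=&-4417d;-'; at [12:19] → '@1387d;'; at [22:31] → '% 1767d:;'.
No capturing groups, so `findall` returns the 3 full match strings.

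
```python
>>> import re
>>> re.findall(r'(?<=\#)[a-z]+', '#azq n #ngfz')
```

['azq', 'ngfz']

Because the assertion is zero-width, the text it checks is not consumed and won't appear in the result.
Walking the string: at [1:4] → 'azq'; at [8:12] → 'ngfz'.
Since nothing is captured, `findall` lists the 2 matched substrings directly.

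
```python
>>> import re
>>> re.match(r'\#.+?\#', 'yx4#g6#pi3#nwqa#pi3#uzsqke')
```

`match` is anchored at position 0; if the pattern doesn't fit there, it returns None.
Here the pattern fails at index 0, so the call returns None.

None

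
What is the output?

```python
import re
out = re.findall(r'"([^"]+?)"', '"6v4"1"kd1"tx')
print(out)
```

Walking the string: at [0:5] match '"6v4"', group 1 = '6v4'; at [6:11] match '"kd1"', group 1 = 'kd1'.
`findall` collects group 1 from each match (2 total).

['6v4', 'kd1']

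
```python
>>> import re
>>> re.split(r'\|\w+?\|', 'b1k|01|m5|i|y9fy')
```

`split` removes every match and returns the 3 fragments in between.

['b1k', 'm5', 'y9fy']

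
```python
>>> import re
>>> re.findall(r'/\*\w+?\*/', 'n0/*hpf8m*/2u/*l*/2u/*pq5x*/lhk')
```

Matches: at [2:11] → '/*hpf8m*/'; at [13:18] → '/*l*/'; at [20:28] → '/*pq5x*/'.
No capturing groups, so `findall` returns the 3 full match strings.

['/*hpf8m*/', '/*l*/', '/*pq5x*/']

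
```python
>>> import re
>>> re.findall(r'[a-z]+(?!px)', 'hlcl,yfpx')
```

['hlcl', 'yfpx']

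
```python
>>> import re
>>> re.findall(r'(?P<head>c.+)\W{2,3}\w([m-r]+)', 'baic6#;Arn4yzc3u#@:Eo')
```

This matches a literal 'c', then one or more of any character (captured as 'head'); then 2 to 3 of a non-word character, then a word character; then one or more of a character in [m-r] (captured).
With 2 capturing groups, `findall` returns a 2-tuple per match.

[('c6#;Arn4yzc3u#', 'o')]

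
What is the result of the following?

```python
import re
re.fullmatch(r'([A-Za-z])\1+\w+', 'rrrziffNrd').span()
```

After group 1 captures some text, `\1` only succeeds where that same text appears again.
For `fullmatch`, every character of the input must be accounted for by the pattern.
The match spans [0:10] → 'rrrziffNrd'.
Captured: group 1 = 'r'.

(0, 10)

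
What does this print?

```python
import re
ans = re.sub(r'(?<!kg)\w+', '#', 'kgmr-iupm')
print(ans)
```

#-#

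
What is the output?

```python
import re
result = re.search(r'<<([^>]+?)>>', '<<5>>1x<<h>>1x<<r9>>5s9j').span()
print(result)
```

(0, 5)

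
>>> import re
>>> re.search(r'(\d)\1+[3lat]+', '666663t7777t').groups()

('6',)

A backreference is literal: `\1` must see the identical characters the first group matched.
`search` walks the string left to right and returns the first match it finds.
The match spans [0:7] → '666663t'.
Captured: group 1 = '6'.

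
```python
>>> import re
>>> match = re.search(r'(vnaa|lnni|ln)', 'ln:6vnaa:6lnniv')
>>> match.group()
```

`re.search` tries every starting position until one works.
The match spans [0:2] → 'ln'.
Captured: group 1 = 'ln'.

'ln'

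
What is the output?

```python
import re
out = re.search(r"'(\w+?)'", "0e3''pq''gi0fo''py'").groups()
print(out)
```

('pq',)

`search` walks the string left to right and returns the first match it finds.
The match spans [4:8] → "'pq'".
Captured: group 1 = 'pq'.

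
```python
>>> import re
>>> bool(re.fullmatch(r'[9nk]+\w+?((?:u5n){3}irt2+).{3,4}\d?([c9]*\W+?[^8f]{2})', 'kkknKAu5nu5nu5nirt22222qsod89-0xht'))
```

False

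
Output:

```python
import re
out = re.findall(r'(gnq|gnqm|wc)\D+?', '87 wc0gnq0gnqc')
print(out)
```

Matches: at [10:14] match 'gnqc', group 1 = 'gnq'.
One capturing group, so `findall` returns just the captured substring from the one match — 1 in all.

['gnq']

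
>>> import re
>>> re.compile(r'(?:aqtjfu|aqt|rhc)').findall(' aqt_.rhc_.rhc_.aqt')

No capturing groups, so `findall` returns the 4 full match strings.

['aqt', 'rhc', 'rhc', 'aqt']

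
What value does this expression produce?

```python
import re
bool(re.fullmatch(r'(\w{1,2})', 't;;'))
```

False

Pattern: 1 to 2 of a word character (captured).
`re.fullmatch` is like wrapping the pattern in `^…$` (in single-line mode).
Here the pattern can't cover the whole string, so the call returns None, and `bool(None)` is False.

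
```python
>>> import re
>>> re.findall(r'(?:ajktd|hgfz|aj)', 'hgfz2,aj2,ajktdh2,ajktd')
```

['hgfz', 'aj', 'ajktd', 'ajktd']

Alternation tries branches left to right and keeps the first one that lets the overall match succeed at that position.
Walking the string: at [0:4] → 'hgfz'; at [6:8] → 'aj'; at [10:15] → 'ajktd'; at [18:23] → 'ajktd'.
No capturing groups, so `findall` returns the 4 full match strings.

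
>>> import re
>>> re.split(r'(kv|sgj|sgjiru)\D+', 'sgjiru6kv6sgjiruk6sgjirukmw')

['', 'sgj', '6kv6', 'sgj', '6', 'sgj', '']

Branches in `(...|...)` are attempted left-to-right; the first branch that allows the whole pattern to succeed is taken.
`re.split` interleaves the captured-group text with the surrounding fragments.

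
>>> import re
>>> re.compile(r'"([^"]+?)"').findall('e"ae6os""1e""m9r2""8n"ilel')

With a single group, `findall` returns only what that group captured — 4 items.

['ae6os', '1e', 'm9r2', '8n']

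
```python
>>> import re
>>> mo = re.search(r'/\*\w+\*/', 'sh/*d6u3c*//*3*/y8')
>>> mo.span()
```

The match spans [2:11] → '/*d6u3c*/'.

(2, 11)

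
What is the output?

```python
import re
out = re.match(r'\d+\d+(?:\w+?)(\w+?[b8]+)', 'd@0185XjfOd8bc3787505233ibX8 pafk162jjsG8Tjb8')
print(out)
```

None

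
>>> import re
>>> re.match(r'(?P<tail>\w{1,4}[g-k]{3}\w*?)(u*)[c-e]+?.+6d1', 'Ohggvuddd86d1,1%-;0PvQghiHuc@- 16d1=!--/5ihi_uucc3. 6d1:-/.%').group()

`re.match` won't scan ahead — the pattern has to work from the very first character.
The match spans [0:55] → 'Ohggvuddd86d1,1%-;0PvQghiHuc@- 16d1=!--/5ihi_uucc3. 6d1'.

'Ohggvuddd86d1,1%-;0PvQghiHuc@- 16d1=!--/5ihi_uucc3. 6d1'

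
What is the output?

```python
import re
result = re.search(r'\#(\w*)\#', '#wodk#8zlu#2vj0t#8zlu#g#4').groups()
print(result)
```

`search` walks the string left to right and returns the first match it finds.
The match spans [0:6] → '#wodk#'.
Captured: group 1 = 'wodk'.

('wodk',)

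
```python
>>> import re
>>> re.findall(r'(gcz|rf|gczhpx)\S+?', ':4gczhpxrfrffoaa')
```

['gcz', 'rf']

`|` is ordered: at each position the engine commits to the first alternative that works.
Scanning left to right: at [2:6] match 'gczh', group 1 = 'gcz'; at [8:11] match 'rfr', group 1 = 'rf'.
`findall` collects group 1 from each match (2 total).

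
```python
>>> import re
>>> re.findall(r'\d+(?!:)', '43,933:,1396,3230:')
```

['43', '93', '1396', '323']

The negative lookahead/lookbehind blocks any match where the forbidden context is present.
Matches: at [0:2] → '43'; at [3:5] → '93'; at [8:12] → '1396'; at [13:16] → '323'.
Since nothing is captured, `findall` lists the 4 matched substrings directly.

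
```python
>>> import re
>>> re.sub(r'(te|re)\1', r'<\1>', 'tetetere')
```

'<te>tere'

`\1` has to match the exact text group 1 already captured.
Matches: at [0:4] → 'tete'.
`\1` in the replacement pulls in group 1's text for each match.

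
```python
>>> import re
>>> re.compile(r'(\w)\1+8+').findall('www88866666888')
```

['w', '6']

A backreference is literal: `\1` must see the identical characters the first group matched.
Because there's exactly one group, `findall` drops the full match and keeps group 1 from each hit.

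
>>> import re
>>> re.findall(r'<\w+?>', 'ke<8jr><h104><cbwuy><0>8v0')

['<8jr>', '<h104>', '<cbwuy>', '<0>']

No capturing groups, so `findall` returns the 4 full match strings.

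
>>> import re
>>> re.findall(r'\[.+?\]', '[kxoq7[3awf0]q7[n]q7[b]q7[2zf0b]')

['[kxoq7[3awf0]', '[n]', '[b]', '[2zf0b]']

With the lazy modifier that quantifier settles for the fewest repetitions that let the rest of the pattern succeed (the atoms after it are unaffected and can still be greedy).
With no groups in the pattern, `findall` gives back each whole match — 4 here.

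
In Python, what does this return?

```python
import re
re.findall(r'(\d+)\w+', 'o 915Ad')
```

['915']

This matches one or more of a digit (captured); then one or more of a word character.
Walking the string: at [2:7] match '915Ad', group 1 = '915'.
One capturing group, so `findall` returns just the captured substring from the one match — 1 in all.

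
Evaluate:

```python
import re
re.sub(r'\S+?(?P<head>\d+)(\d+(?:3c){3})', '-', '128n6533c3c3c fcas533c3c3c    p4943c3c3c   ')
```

'- -    -   '

`sub` substitutes '-' at each match site.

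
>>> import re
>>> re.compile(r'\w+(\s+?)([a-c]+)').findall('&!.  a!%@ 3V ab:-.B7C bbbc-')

[(' ', 'ab'), (' ', 'bbbc')]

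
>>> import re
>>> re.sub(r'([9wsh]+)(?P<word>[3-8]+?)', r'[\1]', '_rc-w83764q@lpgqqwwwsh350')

'_rc-[w]3764q@lpgqq[wwwsh]50'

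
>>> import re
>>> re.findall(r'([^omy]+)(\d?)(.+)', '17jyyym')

[('17j', '', 'yyym')]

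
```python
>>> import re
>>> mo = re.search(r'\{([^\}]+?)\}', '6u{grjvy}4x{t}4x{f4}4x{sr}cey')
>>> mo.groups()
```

('grjvy',)

The match spans [2:9] → '{grjvy}'.
Captured: group 1 = 'grjvy'.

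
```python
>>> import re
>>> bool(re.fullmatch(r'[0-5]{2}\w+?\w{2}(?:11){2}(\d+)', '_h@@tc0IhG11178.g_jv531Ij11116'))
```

False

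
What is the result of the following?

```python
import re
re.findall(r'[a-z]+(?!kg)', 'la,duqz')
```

`(?!…)`/`(?<!…)` only lets a position through if the neighbouring text does NOT match; no characters are consumed.
With no groups in the pattern, `findall` gives back each whole match — 2 here.

['la', 'duqz']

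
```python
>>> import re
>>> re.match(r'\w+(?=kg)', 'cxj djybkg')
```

`match` is anchored at position 0; if the pattern doesn't fit there, it returns None.
Here the pattern fails at index 0, so the call returns None.

None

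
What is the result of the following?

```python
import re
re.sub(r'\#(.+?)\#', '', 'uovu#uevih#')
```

'uovu'

Every occurrence is swapped for ''.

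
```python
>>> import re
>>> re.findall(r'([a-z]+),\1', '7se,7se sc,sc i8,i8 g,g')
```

The backreference `\1` re-matches whatever the first group consumed, character for character.
With a single group, `findall` returns only what that group captured — 2 items.

['sc', 'g']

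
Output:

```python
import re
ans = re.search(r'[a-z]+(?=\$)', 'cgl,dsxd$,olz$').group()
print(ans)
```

dsxd

The positive lookaround only admits positions where the adjacent text matches; those characters stay outside the span.
Unlike `match`, `search` isn't anchored — it looks for the pattern anywhere in the string.
The match spans [4:8] → 'dsxd'.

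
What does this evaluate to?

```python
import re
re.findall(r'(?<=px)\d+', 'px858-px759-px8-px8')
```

['858', '759', '8', '8']

The positive lookaround only admits positions where the adjacent text matches; those characters stay outside the span.
With no groups in the pattern, `findall` gives back each whole match — 4 here.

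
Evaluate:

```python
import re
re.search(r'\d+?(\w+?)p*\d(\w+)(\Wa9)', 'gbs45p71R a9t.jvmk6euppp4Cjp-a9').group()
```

This matches one or more of a digit (lazy); then one or more of a word character (lazy) (captured); then zero or more of a literal 'p', then a digit; then one or more of a word character (captured); then a non-word character, then the literal 'a9' (captured).
`search` walks the string left to right and returns the first match it finds.
The match spans [3:12] → '45p71R a9'.
Captured: group 1 = '5', group 2 = '1R', group 3 = ' a9'.

'45p71R a9'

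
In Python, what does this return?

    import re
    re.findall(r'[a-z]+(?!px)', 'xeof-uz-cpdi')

['xeof', 'uz', 'cpdi']

Because the assertion is negative and zero-width, positions next to the forbidden text are skipped.
Matches: at [0:4] → 'xeof'; at [5:7] → 'uz'; at [8:12] → 'cpdi'.
Since nothing is captured, `findall` lists the 3 matched substrings directly.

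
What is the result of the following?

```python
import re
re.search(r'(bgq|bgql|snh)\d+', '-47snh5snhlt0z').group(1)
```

'snh'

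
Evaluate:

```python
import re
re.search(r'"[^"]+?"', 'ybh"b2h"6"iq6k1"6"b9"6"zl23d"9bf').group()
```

'"b2h"'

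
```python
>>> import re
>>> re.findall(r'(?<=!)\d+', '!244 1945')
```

Lookahead/lookbehind check context without consuming it, so the matched span excludes the asserted characters.
`findall` yields the raw match text (1 of them) because the pattern has no groups.

['244']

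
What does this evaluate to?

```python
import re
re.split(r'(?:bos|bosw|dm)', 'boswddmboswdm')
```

`|` is ordered: at each position the engine commits to the first alternative that works.
`split` removes every match and returns the 5 fragments in between.

['', 'wd', '', 'w', '']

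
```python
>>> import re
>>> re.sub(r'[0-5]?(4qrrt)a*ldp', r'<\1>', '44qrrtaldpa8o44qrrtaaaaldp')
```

Each match is replaced using the text its own group 1 captured.

'<4qrrt>a8o<4qrrt>'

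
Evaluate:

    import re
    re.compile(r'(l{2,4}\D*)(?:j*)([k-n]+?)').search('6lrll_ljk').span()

(3, 9)

The pattern matches 2 to 4 of a literal 'l', then zero or more of a non-digit (captured); then zero or more of a literal 'j' (non-capturing group); then one or more of a character in [k-n] (lazy) (captured).
Unlike `match`, `search` isn't anchored — it looks for the pattern anywhere in the string.
The match spans [3:9] → 'll_ljk'.
Captured: group 1 = 'll_lj', group 2 = 'k'.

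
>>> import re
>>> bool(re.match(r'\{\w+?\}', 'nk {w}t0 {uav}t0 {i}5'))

`re.match` only tries the pattern at the start of the string.
Here the pattern fails at index 0, so the call returns None, and `bool(None)` is False.

False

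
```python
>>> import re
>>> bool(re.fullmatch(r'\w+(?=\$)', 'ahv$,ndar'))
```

The lookaround is zero-width — it requires the adjacent text to match without consuming it, so the asserted text isn't part of the match.
For `fullmatch`, every character of the input must be accounted for by the pattern.
Here the pattern can't cover the whole string, so the call returns None, and `bool(None)` is False.

False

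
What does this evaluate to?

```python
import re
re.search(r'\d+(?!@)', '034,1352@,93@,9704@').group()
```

The negative lookaround is zero-width — it rules out positions where the adjacent text would match, without consuming anything.
The match spans [0:3] → '034'.

'034'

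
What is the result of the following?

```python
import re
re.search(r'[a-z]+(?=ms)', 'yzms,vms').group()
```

Because the assertion is zero-width, the text it checks is not consumed and won't appear in the result.
`re.search` tries every starting position until one works.
The match spans [0:2] → 'yz'.

'yz'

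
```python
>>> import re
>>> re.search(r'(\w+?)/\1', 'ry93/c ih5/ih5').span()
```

`\1` has to match the exact text group 1 already captured.
Unlike `match`, `search` isn't anchored — it looks for the pattern anywhere in the string.
The match spans [7:14] → 'ih5/ih5'.
Captured: group 1 = 'ih5'.

(7, 14)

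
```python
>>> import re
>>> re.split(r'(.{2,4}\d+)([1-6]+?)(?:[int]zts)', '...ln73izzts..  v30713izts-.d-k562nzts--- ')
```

This matches 2 to 4 of any character, then one or more of a digit (captured); then one or more of a character in [1-6] (lazy) (captured); then one of [int], then the literal 'zts' (non-capturing group).
`re.split` interleaves the captured-group text with the surrounding fragments.

['...ln73izzts.', '.  v3071', '3', '-', '.d-k56', '2', '--- ']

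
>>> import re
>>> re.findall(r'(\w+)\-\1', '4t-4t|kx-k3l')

A backreference is literal: `\1` must see the identical characters the first group matched.
Scanning left to right: at [0:5] match '4t-4t', group 1 = '4t'.
With a single group, `findall` returns only what that group captured — 1 item.

['4t']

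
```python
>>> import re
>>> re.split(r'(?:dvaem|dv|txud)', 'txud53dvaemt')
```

['', '53', 't']

Branches in `(...|...)` are attempted left-to-right; the first branch that allows the whole pattern to succeed is taken.
Matches to split on: at [0:4] → 'txud'; at [6:11] → 'dvaem'.
The string is cut at each match, leaving 3 pieces.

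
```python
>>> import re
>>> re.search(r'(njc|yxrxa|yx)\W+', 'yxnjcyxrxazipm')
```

None

Here nothing in the string fits, so the call returns None.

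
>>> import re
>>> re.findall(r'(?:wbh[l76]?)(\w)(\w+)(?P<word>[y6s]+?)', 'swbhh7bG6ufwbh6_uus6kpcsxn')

[('h', '7bG6ufwbh6_uus6kpc', 's')]

This matches the literal 'wbh', then optionally one of [l76] (non-capturing group); then a word character (captured); then one or more of a word character (captured); then one or more of one of [y6s] (lazy) (captured as 'word').
With 3 capturing groups, `findall` returns a 3-tuple per match.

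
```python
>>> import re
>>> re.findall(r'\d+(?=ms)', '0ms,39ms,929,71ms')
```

['0', '39', '71']

The positive lookaround only admits positions where the adjacent text matches; those characters stay outside the span.
`findall` yields the raw match text (3 of them) because the pattern has no groups.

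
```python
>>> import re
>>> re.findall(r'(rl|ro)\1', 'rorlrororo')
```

After group 1 captures some text, `\1` only succeeds where that same text appears again.
Matches: at [4:8] match 'roro', group 1 = 'ro'.
`findall` collects group 1 from the one match (1 total).

['ro']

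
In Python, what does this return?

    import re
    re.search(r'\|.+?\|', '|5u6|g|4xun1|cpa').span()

`re.search` tries every starting position until one works.
The match spans [0:5] → '|5u6|'.

(0, 5)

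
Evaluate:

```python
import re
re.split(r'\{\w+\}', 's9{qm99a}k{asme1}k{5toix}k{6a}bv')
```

['s9', 'k', 'k', 'k', 'bv']

The string is cut at each match, leaving 5 pieces.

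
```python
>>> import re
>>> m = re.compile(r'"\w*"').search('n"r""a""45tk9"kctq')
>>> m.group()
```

'"r"'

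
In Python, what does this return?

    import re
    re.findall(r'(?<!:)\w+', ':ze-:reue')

['e', 'eue']

The negative lookahead/lookbehind blocks any match where the forbidden context is present.
Scanning left to right: at [2:3] → 'e'; at [6:9] → 'eue'.
With no groups in the pattern, `findall` gives back each whole match — 2 here.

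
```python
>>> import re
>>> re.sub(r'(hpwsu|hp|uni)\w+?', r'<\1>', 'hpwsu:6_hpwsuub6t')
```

'<hp>su:6_<hpwsu>b6t'

Alternation tries branches left to right and keeps the first one that lets the overall match succeed at that position.
The replacement refers to a captured group, so each match is rewritten using its own captured text.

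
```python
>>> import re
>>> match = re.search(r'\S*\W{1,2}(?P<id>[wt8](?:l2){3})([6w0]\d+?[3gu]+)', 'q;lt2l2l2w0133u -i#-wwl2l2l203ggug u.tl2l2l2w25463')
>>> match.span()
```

(35, 50)

Pattern: zero or more of a non-whitespace character, then 1 to 2 of a non-word character; then one of [wt8], then the literal 'l2' repeated 3 times (captured as 'id'); then one of [6w0], then one or more of a digit (lazy), then one or more of one of [3gu] (captured).
The match spans [35:50] → 'u.tl2l2l2w25463'.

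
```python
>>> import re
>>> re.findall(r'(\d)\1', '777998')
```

['7', '9']

A backreference is literal: `\1` must see the identical characters the first group matched.
Scanning left to right: at [0:2] match '77', group 1 = '7'; at [3:5] match '99', group 1 = '9'.
Because there's exactly one group, `findall` drops the full match and keeps group 1 from each hit.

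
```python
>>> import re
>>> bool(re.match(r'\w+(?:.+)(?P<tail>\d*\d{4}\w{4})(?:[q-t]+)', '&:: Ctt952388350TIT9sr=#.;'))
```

This matches one or more of a word character; then one or more of any character (non-capturing group); then zero or more of a digit, then exactly 4 of a digit, then exactly 4 of a word character (captured as 'tail'); then one or more of a character in [q-t] (non-capturing group).
`re.match` only tries the pattern at the start of the string.
Here the pattern fails at index 0, so the call returns None, and `bool(None)` is False.

False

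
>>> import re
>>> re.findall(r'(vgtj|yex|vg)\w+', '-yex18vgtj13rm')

['yex']

Scanning left to right: at [1:14] match 'yex18vgtj13rm', group 1 = 'yex'.
`findall` collects group 1 from the one match (1 total).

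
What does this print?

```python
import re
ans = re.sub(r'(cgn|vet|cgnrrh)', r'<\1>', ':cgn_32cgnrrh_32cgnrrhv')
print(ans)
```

:<cgn>_32<cgn>rrh_32<cgn>rrhv

Alternation isn't longest-match — the leftmost alternative that fits at this position is chosen.
Each match is replaced using the text its own group 1 captured.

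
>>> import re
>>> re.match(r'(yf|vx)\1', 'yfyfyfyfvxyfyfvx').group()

The backreference `\1` re-matches whatever the first group consumed, character for character.
With `match`, the pattern is implicitly anchored at the beginning.
The match spans [0:4] → 'yfyf'.
Captured: group 1 = 'yf'.

'yfyf'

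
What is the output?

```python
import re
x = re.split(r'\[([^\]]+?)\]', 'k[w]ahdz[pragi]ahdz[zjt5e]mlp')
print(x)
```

['k', 'w', 'ahdz', 'pragi', 'ahdz', 'zjt5e', 'mlp']

Matches to split on: at [1:4] → '[w]'; at [8:15] → '[pragi]'; at [19:26] → '[zjt5e]'.
Because the pattern has a capturing group, `split` also inserts each captured text between the pieces.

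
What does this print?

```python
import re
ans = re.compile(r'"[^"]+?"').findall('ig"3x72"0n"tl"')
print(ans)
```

Matches: at [2:8] → '"3x72"'; at [10:14] → '"tl"'.
Since nothing is captured, `findall` lists the 2 matched substrings directly.

['"3x72"', '"tl"']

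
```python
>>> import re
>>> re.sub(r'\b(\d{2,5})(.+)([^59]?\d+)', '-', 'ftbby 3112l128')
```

'ftbby -'

Every occurrence is swapped for '-'.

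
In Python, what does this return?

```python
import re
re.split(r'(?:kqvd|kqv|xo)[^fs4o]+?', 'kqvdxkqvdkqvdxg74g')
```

['', '', 'qvdxg74g']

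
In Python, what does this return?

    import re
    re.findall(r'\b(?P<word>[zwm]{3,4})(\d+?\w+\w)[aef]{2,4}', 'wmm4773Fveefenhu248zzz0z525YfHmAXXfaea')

[('wmm', '4773Fveefenhu248zzz0z525YfHmAXXfa')]

The pattern matches a word boundary (`\b`, zero-width); then 3 to 4 of one of [zwm] (captured as 'word'); then one or more of a digit (lazy), then one or more of a word character, then a word character (captured); then 2 to 4 of one of [aef].
`findall` packs the 2 group values into a tuple for every match.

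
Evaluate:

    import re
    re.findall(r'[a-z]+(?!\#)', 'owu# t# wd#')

['ow', 'w']

The negative lookaround is zero-width — it rules out positions where the adjacent text would match, without consuming anything.
Walking the string: at [0:2] → 'ow'; at [8:9] → 'w'.
With no groups in the pattern, `findall` gives back each whole match — 2 here.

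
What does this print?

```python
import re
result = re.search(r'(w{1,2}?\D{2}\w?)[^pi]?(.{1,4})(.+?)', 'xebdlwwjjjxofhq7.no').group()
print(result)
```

A `+?`/`*?`/`{m,n}?` starts at its minimum and grows only as far as needed for what follows to match.
The match spans [5:15] → 'wwjjjxofhq'.

wwjjjxofhq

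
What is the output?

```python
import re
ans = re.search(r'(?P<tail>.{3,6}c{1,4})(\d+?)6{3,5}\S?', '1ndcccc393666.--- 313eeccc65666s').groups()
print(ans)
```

('1ndcccc', '393')

The match spans [0:14] → '1ndcccc393666.'.
Captured: group 1 = '1ndcccc', group 2 = '393'.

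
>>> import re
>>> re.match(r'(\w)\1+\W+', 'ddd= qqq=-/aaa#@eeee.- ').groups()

('d',)

The backreference `\1` re-matches whatever the first group consumed, character for character.
`re.match` only tries the pattern at the start of the string.
The match spans [0:5] → 'ddd= '.
Captured: group 1 = 'd'.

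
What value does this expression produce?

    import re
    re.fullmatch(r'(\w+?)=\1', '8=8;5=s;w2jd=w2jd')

None

For `fullmatch`, every character of the input must be accounted for by the pattern.
Here the pattern can't cover the whole string, so the call returns None.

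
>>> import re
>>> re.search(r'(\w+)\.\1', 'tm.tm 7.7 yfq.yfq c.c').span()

A backreference is literal: `\1` must see the identical characters the first group matched.
`re.search` scans for the first position where the pattern succeeds.
The match spans [0:5] → 'tm.tm'.
Captured: group 1 = 'tm'.

(0, 5)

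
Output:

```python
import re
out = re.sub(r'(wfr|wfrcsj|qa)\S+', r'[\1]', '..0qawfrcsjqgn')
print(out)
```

..0[qa]

Each match is replaced using the text its own group 1 captured.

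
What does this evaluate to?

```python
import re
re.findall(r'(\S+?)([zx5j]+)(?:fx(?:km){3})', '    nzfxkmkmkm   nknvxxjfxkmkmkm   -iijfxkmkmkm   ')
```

[('n', 'z'), ('nknv', 'xxj'), ('-ii', 'j')]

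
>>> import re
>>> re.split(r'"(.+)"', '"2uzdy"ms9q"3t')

Matches to split on: at [0:12] → '"2uzdy"ms9q"'.
With a capturing group present, the delimiter's captured portion is kept in the result list.

['', '2uzdy"ms9q', '3t']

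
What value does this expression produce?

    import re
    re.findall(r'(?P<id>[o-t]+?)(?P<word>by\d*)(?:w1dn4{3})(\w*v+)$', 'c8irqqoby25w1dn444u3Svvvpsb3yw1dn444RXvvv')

[('rqqo', 'by25', 'u3Svvvpsb3yw1dn444RXvvv')]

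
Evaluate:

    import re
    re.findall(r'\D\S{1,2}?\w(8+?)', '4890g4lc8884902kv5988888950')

['8', '8']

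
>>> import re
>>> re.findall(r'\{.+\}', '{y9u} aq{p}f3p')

['{y9u} aq{p}']

Matches: at [0:11] → '{y9u} aq{p}'.
`findall` yields the raw match text (1 of them) because the pattern has no groups.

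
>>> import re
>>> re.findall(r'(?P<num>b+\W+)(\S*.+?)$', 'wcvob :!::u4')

The pattern matches one or more of a literal 'b', then one or more of a non-word character (captured as 'num'); then zero or more of a non-whitespace character, then one or more of any character (lazy) (captured); then anchored at the end.
With 2 capturing groups, `findall` returns a 2-tuple per match.

[('b :!::', 'u4')]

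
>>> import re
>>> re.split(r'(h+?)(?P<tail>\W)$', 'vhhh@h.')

This matches one or more of a literal 'h' (lazy) (captured); then a non-word character (captured as 'tail'); then anchored at the end.
Matches to split on: at [5:7] → 'h.'.
`re.split` interleaves the captured-group text with the surrounding fragments.

['vhhh@', 'h', '.', '']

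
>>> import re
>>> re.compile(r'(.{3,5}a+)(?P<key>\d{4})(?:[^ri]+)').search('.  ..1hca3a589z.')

None

The pattern matches 3 to 5 of any character, then one or more of a literal 'a' (captured); then exactly 4 of a digit (captured as 'key'); then one or more of any character except [ri] (non-capturing group).
Here the pattern never matches, so the call returns None.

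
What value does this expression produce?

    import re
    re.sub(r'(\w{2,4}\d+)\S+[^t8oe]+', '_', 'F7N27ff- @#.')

Each match is replaced by '_'.

'_'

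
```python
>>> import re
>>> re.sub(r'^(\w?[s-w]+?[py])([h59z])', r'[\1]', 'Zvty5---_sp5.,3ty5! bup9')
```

'[Zvty]---_sp5.,3ty5! bup9'

`\1` in the replacement pulls in group 1's text for each match.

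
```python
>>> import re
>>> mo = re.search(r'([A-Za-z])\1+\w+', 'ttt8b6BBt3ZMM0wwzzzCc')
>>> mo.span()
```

(0, 21)

`\1` has to match the exact text group 1 already captured.
The match spans [0:21] → 'ttt8b6BBt3ZMM0wwzzzCc'.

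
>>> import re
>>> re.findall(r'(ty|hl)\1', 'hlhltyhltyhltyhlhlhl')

['hl', 'hl']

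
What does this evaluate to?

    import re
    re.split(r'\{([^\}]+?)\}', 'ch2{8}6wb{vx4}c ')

The group in the pattern means `split` returns the separators' captures alongside the pieces.

['ch2', '8', '6wb', 'vx4', 'c ']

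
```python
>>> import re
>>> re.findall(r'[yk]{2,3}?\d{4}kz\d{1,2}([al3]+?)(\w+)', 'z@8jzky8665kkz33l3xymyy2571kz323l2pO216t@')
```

Because the quantifier is non-greedy, it stops expanding at the earliest point where the rest of the pattern can succeed.
Multiple groups make `findall` return tuples — one 2-tuple for the one match.

[('3', 'l2pO216t')]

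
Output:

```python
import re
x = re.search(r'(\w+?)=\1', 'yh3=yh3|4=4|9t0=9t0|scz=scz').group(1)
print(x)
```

`\1` has to match the exact text group 1 already captured.
Unlike `match`, `search` isn't anchored — it looks for the pattern anywhere in the string.
The match spans [0:7] → 'yh3=yh3'.
Captured: group 1 = 'yh3'.

yh3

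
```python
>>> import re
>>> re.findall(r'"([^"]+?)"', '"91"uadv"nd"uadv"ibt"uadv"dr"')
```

['91', 'nd', 'ibt', 'dr']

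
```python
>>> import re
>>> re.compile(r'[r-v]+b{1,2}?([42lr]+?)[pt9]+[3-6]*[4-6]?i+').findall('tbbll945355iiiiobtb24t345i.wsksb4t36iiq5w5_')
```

['ll', '24', '4']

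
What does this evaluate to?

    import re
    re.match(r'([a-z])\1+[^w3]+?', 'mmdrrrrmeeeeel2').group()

'mmd'

`match` is anchored at position 0; if the pattern doesn't fit there, it returns None.
The match spans [0:3] → 'mmd'.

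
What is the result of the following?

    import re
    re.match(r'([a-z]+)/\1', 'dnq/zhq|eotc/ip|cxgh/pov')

`re.match` won't scan ahead — the pattern has to work from the very first character.
Here position 0 doesn't satisfy it, so the call returns None.

None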